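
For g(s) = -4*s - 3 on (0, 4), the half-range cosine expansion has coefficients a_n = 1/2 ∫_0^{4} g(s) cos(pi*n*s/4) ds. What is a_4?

a_4 = 1/2 ∫_0^{4} (-4*s - 3) cos(pi*s) ds.
Integrating by parts (boundary term plus one more integral), an antiderivative of (-4*s - 3) cos(pi*s) is -4*s*sin(pi*s)/pi - 3*sin(pi*s)/pi - 4*cos(pi*s)/pi**2; evaluating from 0 to 4: ∫_{0}^{4} (-4*s - 3) cos(pi*s) ds = (-4/pi**2) - (-4/pi**2) = 0.
Hence a_4 = (1/2)·(0) = 0.

0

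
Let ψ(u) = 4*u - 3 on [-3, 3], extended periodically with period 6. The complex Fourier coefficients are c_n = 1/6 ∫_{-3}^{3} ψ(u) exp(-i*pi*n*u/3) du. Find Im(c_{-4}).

Since ψ is real-valued, Im(c_{-4}) = -1/6 ∫_{-3}^{3} ψ(u) sin(-4*pi*u/3) du = b_{4}/2.
Integrating by parts (boundary term plus one more integral), an antiderivative of (4*u - 3) sin(-4*pi*u/3) is 3*u*cos(4*pi*u/3)/pi - 9*sin(4*pi*u/3)/(4*pi**2) - 9*cos(4*pi*u/3)/(4*pi); evaluating from -3 to 3: ∫_{-3}^{3} (4*u - 3) sin(-4*pi*u/3) du = (27/(4*pi)) - (-45/(4*pi)) = 18/pi.
Hence Im(c_{-4}) = (-1/6)·(18/pi) = -3/pi.

-3/pi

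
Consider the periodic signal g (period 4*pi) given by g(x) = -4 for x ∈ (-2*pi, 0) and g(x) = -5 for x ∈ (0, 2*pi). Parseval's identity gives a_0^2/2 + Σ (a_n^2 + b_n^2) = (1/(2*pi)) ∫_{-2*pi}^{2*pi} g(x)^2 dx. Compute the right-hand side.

(1/(2*pi)) ∫_{-2*pi}^{2*pi} g(x)^2 dx = (1/(2*pi)) · (82*pi) = 41.

41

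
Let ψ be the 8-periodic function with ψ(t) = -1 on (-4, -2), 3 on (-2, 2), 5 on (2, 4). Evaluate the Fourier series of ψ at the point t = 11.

5

t = 11 differs from t = 3 by 1 full period(s), and the series is 8-periodic.
ψ is continuous at t = 3 with value 5, so the series converges to 5 there.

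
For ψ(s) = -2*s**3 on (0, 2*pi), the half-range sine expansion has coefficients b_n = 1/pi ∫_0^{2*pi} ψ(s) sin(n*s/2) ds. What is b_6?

-8/9 + 16*pi**2/3

b_6 = 1/pi ∫_0^{2*pi} (-2*s**3) sin(3*s) ds.
Integrating by parts three times (tabular method), an antiderivative of (-2*s**3) sin(3*s) is 2*s**3*cos(3*s)/3 - 2*s**2*sin(3*s)/3 - 4*s*cos(3*s)/9 + 4*sin(3*s)/27; evaluating from 0 to 2*pi: ∫_{0}^{2*pi} (-2*s**3) sin(3*s) ds = (8*pi*(-1 + 6*pi**2)/9) - (0) = 8*pi*(-1 + 6*pi**2)/9.
Hence b_6 = (1/pi)·(8*pi*(-1 + 6*pi**2)/9) = -8/9 + 16*pi**2/3.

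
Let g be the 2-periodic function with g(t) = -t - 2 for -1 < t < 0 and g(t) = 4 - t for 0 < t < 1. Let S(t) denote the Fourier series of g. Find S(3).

1

t = 3 differs from t = 1 by 1 full period(s), and the series is 2-periodic.
At t = 1 the one-sided limits are g(1^-) = 3 and g(1^+) = -1.
By Dirichlet's theorem the series converges to their average, [(3) + (-1)]/2 = 1.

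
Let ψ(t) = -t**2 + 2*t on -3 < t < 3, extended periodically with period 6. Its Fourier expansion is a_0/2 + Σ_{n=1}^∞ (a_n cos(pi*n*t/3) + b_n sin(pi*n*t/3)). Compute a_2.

-9/pi**2

a_2 = 1/3 ∫_{-3}^{3} ψ(t) cos(2*pi*t/3) dt.
Integrating by parts twice (tabular method), an antiderivative of (-t**2 + 2*t) cos(2*pi*t/3) is -3*t**2*sin(2*pi*t/3)/(2*pi) + 3*t*sin(2*pi*t/3)/pi - 9*t*cos(2*pi*t/3)/(2*pi**2) + 27*sin(2*pi*t/3)/(4*pi**3) + 9*cos(2*pi*t/3)/(2*pi**2); evaluating from -3 to 3: ∫_{-3}^{3} (-t**2 + 2*t) cos(2*pi*t/3) dt = (-9/pi**2) - (18/pi**2) = -27/pi**2.
Hence a_2 = (1/3)·(-27/pi**2) = -9/pi**2.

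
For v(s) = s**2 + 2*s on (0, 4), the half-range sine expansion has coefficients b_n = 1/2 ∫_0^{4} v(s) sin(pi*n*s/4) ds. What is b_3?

b_3 = 1/2 ∫_0^{4} (s**2 + 2*s) sin(3*pi*s/4) ds.
Integrating by parts twice (tabular method), an antiderivative of (s**2 + 2*s) sin(3*pi*s/4) is -4*s**2*cos(3*pi*s/4)/(3*pi) + 32*s*sin(3*pi*s/4)/(9*pi**2) - 8*s*cos(3*pi*s/4)/(3*pi) + 32*sin(3*pi*s/4)/(9*pi**2) + 128*cos(3*pi*s/4)/(27*pi**3); evaluating from 0 to 4: ∫_{0}^{4} (s**2 + 2*s) sin(3*pi*s/4) ds = (-128/(27*pi**3) + 32/pi) - (128/(27*pi**3)) = -256/(27*pi**3) + 32/pi.
Hence b_3 = (1/2)·(-256/(27*pi**3) + 32/pi) = -128/(27*pi**3) + 16/pi.

-128/(27*pi**3) + 16/pi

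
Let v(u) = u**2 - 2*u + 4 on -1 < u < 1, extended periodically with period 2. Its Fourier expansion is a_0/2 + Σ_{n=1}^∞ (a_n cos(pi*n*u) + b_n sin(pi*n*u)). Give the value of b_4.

1/pi

b_4 = ∫_{-1}^{1} v(u) sin(4*pi*u) du.
Integrating by parts twice (tabular method), an antiderivative of (u**2 - 2*u + 4) sin(4*pi*u) is -u**2*cos(4*pi*u)/(4*pi) + u*sin(4*pi*u)/(8*pi**2) + u*cos(4*pi*u)/(2*pi) - sin(4*pi*u)/(8*pi**2) - cos(4*pi*u)/pi + cos(4*pi*u)/(32*pi**3); evaluating from -1 to 1: ∫_{-1}^{1} (u**2 - 2*u + 4) sin(4*pi*u) du = ((1 - 24*pi**2)/(32*pi**3)) - ((1 - 56*pi**2)/(32*pi**3)) = 1/pi.
Hence b_4 = 1/pi.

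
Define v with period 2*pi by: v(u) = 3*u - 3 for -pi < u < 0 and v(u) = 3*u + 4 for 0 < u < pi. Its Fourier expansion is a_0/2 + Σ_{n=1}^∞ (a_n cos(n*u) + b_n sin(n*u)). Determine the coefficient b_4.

-3/2

b_4 = 1/pi ∫_{-pi}^{pi} v(u) sin(4*u) du.
Split the integral at the breakpoints.
Integrating by parts (boundary term plus one more integral), an antiderivative of (3*u - 3) sin(4*u) is -3*u*cos(4*u)/4 + 3*sin(4*u)/16 + 3*cos(4*u)/4; evaluating from -pi to 0: ∫_{-pi}^{0} (3*u - 3) sin(4*u) du = (3/4) - (3/4 + 3*pi/4) = -3*pi/4.
Integrating by parts (boundary term plus one more integral), an antiderivative of (3*u + 4) sin(4*u) is -3*u*cos(4*u)/4 + 3*sin(4*u)/16 - cos(4*u); evaluating from 0 to pi: ∫_{0}^{pi} (3*u + 4) sin(4*u) du = (-3*pi/4 - 1) - (-1) = -3*pi/4.
Summing the pieces and multiplying by (1/pi) gives b_4 = -3/2.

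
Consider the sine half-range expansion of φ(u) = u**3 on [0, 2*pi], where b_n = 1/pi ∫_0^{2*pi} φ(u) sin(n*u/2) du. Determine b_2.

b_2 = 1/pi ∫_0^{2*pi} (u**3) sin(u) du.
Integrating by parts three times (tabular method), an antiderivative of (u**3) sin(u) is -u**3*cos(u) + 3*u**2*sin(u) + 6*u*cos(u) - 6*sin(u); evaluating from 0 to 2*pi: ∫_{0}^{2*pi} (u**3) sin(u) du = (-8*pi**3 + 12*pi) - (0) = -8*pi**3 + 12*pi.
Hence b_2 = (1/pi)·(-8*pi**3 + 12*pi) = 12 - 8*pi**2.

12 - 8*pi**2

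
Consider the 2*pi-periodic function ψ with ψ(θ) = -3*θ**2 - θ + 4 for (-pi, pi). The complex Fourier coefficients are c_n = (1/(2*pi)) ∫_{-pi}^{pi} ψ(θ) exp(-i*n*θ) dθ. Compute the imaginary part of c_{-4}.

Since ψ is real-valued, Im(c_{-4}) = -(1/(2*pi)) ∫_{-pi}^{pi} ψ(θ) sin(-4*θ) dθ = b_{4}/2.
Integrating by parts twice (tabular method), an antiderivative of (-3*θ**2 - θ + 4) sin(-4*θ) is -3*θ**2*cos(4*θ)/4 + 3*θ*sin(4*θ)/8 - θ*cos(4*θ)/4 + sin(4*θ)/16 + 35*cos(4*θ)/32; evaluating from -pi to pi: ∫_{-pi}^{pi} (-3*θ**2 - θ + 4) sin(-4*θ) dθ = (-3*pi**2/4 - pi/4 + 35/32) - (-3*pi**2/4 + pi/4 + 35/32) = -pi/2.
Hence Im(c_{-4}) = (-1/(2*pi))·(-pi/2) = 1/4.

1/4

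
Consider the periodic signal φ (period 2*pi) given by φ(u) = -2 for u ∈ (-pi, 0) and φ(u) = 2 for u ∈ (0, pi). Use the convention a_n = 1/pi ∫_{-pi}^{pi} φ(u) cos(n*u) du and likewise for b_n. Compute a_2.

0

a_2 = 1/pi ∫_{-pi}^{pi} φ(u) cos(2*u) du.
φ is odd and cos(2*u) is even, so the integrand is odd over a symmetric interval and the integral vanishes.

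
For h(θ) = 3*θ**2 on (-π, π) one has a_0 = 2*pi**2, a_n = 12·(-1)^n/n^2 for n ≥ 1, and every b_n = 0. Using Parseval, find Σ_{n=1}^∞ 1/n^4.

pi**4/90

Parseval: a_0^2/2 + Σ a_n^2 = (1/π) ∫_{-π}^{π} h(θ)^2 dθ = 18*pi**4/5.
Subtract a_0^2/2 = 2*pi**4: Σ a_n^2 = 8*pi**4/5.
Since a_n^2 = 144/n^4, Σ 1/n^4 = pi**4/90.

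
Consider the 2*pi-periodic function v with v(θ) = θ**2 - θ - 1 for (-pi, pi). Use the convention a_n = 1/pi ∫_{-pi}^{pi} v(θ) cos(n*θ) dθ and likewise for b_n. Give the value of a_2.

1

a_2 = 1/pi ∫_{-pi}^{pi} v(θ) cos(2*θ) dθ.
Integrating by parts twice (tabular method), an antiderivative of (θ**2 - θ - 1) cos(2*θ) is θ**2*sin(2*θ)/2 - θ*sin(2*θ)/2 + θ*cos(2*θ)/2 - 3*sin(2*θ)/4 - cos(2*θ)/4; evaluating from -pi to pi: ∫_{-pi}^{pi} (θ**2 - θ - 1) cos(2*θ) dθ = (-1/4 + pi/2) - (-pi/2 - 1/4) = pi.
Hence a_2 = (1/pi)·(pi) = 1.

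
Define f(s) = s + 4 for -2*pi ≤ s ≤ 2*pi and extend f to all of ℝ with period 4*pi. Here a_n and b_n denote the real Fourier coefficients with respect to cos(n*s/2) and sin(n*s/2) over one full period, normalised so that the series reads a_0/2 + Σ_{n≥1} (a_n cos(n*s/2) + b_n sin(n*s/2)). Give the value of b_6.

-2/3

b_6 = (1/(2*pi)) ∫_{-2*pi}^{2*pi} f(s) sin(3*s) ds.
Integrating by parts (boundary term plus one more integral), an antiderivative of (s + 4) sin(3*s) is -s*cos(3*s)/3 + sin(3*s)/9 - 4*cos(3*s)/3; evaluating from -2*pi to 2*pi: ∫_{-2*pi}^{2*pi} (s + 4) sin(3*s) ds = (-2*pi/3 - 4/3) - (-4/3 + 2*pi/3) = -4*pi/3.
Hence b_6 = (1/(2*pi))·(-4*pi/3) = -2/3.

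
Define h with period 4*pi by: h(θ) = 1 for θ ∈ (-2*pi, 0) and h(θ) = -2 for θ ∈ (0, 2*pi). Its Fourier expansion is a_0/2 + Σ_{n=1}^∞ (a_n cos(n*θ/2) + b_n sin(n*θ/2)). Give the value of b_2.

b_2 = (1/(2*pi)) ∫_{-2*pi}^{2*pi} h(θ) sin(θ) dθ.
Split the integral at the breakpoints.
Directly, an antiderivative of (1) sin(θ) is -cos(θ); evaluating from -2*pi to 0: ∫_{-2*pi}^{0} (1) sin(θ) dθ = (-1) - (-1) = 0.
Directly, an antiderivative of (-2) sin(θ) is 2*cos(θ); evaluating from 0 to 2*pi: ∫_{0}^{2*pi} (-2) sin(θ) dθ = (2) - (2) = 0.
Summing the pieces and multiplying by (1/(2*pi)) gives b_2 = 0.

0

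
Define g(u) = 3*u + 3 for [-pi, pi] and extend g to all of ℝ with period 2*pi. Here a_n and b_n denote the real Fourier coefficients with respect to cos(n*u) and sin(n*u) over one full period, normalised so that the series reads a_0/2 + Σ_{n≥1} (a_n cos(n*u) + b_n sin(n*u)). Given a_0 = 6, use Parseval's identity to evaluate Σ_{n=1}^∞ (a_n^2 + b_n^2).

6*pi**2

Parseval: a_0^2/2 + Σ_{n≥1} (a_n^2+b_n^2) = 1/pi ∫_{-pi}^{pi} g(u)^2 du = 18 + 6*pi**2.
Subtract a_0^2/2 = 18: Σ (a_n^2+b_n^2) = 6*pi**2.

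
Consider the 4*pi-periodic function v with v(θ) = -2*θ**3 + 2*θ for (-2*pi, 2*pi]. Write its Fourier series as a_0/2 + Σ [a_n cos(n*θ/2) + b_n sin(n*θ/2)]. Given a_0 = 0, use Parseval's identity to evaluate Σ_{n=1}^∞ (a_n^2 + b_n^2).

32*pi**2*(-168*pi**2 + 35 + 240*pi**4)/105

Parseval: a_0^2/2 + Σ_{n≥1} (a_n^2+b_n^2) = (1/(2*pi)) ∫_{-2*pi}^{2*pi} v(θ)^2 dθ = 32*pi**2*(-168*pi**2 + 35 + 240*pi**4)/105.
Subtract a_0^2/2 = 0: Σ (a_n^2+b_n^2) = 32*pi**2*(-168*pi**2 + 35 + 240*pi**4)/105.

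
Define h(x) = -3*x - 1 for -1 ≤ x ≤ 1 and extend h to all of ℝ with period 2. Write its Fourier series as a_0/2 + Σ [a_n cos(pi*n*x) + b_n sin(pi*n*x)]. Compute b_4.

b_4 = ∫_{-1}^{1} h(x) sin(4*pi*x) dx.
Integrating by parts (boundary term plus one more integral), an antiderivative of (-3*x - 1) sin(4*pi*x) is 3*x*cos(4*pi*x)/(4*pi) - 3*sin(4*pi*x)/(16*pi**2) + cos(4*pi*x)/(4*pi); evaluating from -1 to 1: ∫_{-1}^{1} (-3*x - 1) sin(4*pi*x) dx = (1/pi) - (-1/(2*pi)) = 3/(2*pi).
Hence b_4 = 3/(2*pi).

3/(2*pi)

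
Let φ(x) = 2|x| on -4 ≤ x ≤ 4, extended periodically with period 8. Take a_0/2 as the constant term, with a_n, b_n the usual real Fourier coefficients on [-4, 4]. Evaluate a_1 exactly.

-32/pi**2

a_1 = 1/4 ∫_{-4}^{4} φ(x) cos(pi*x/4) dx.
φ is even and cos(pi*x/4) is even, so the integrand is even and a_1 = 1/2 ∫_0^{4} φ(x) cos(pi*x/4) dx.
Integrating by parts (boundary term plus one more integral), an antiderivative of (2*x) cos(pi*x/4) is 8*x*sin(pi*x/4)/pi + 32*cos(pi*x/4)/pi**2; evaluating from 0 to 4: ∫_{0}^{4} (2*x) cos(pi*x/4) dx = (-32/pi**2) - (32/pi**2) = -64/pi**2.
Hence a_1 = (1/2)·(-64/pi**2) = -32/pi**2.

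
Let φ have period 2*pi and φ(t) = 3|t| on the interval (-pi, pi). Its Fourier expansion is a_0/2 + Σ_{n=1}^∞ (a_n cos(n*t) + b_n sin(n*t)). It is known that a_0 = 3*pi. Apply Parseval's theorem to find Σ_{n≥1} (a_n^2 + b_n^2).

Parseval: a_0^2/2 + Σ_{n≥1} (a_n^2+b_n^2) = 1/pi ∫_{-pi}^{pi} φ(t)^2 dt = 6*pi**2.
Subtract a_0^2/2 = 9*pi**2/2: Σ (a_n^2+b_n^2) = 3*pi**2/2.

3*pi**2/2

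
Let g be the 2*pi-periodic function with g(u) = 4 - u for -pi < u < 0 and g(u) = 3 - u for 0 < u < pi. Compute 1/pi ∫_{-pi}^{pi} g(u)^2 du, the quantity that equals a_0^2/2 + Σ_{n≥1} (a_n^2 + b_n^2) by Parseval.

pi + 2*pi**2/3 + 25

1/pi ∫_{-pi}^{pi} g(u)^2 du = 1/pi · (pi*(3*pi + 2*pi**2 + 75)/3) = pi + 2*pi**2/3 + 25.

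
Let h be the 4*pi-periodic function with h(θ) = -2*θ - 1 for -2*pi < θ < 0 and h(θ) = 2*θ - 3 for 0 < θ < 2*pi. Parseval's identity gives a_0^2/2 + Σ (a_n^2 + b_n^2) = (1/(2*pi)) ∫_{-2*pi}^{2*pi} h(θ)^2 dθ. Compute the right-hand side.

-16*pi + 10 + 32*pi**2/3

(1/(2*pi)) ∫_{-2*pi}^{2*pi} h(θ)^2 dθ = (1/(2*pi)) · (4*pi*(-24*pi + 15 + 16*pi**2)/3) = -16*pi + 10 + 32*pi**2/3.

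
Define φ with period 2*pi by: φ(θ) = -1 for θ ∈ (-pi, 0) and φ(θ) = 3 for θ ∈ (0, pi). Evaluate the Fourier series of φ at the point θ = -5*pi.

θ = -5*pi differs from θ = -pi by -2 full period(s), and the series is 2*pi-periodic.
At θ = -pi the one-sided limits are φ(-pi^-) = 3 and φ(-pi^+) = -1.
By Dirichlet's theorem the series converges to their average, [(3) + (-1)]/2 = 1.

1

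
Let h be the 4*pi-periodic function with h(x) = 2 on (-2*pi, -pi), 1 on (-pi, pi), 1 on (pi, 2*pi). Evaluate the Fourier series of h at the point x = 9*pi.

1

x = 9*pi differs from x = pi by 2 full period(s), and the series is 4*pi-periodic.
h is continuous at x = pi with value 1, so the series converges to 1 there.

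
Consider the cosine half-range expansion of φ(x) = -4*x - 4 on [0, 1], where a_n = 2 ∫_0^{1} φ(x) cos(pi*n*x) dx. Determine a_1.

a_1 = 2 ∫_0^{1} (-4*x - 4) cos(pi*x) dx.
Integrating by parts (boundary term plus one more integral), an antiderivative of (-4*x - 4) cos(pi*x) is -4*x*sin(pi*x)/pi - 4*sin(pi*x)/pi - 4*cos(pi*x)/pi**2; evaluating from 0 to 1: ∫_{0}^{1} (-4*x - 4) cos(pi*x) dx = (4/pi**2) - (-4/pi**2) = 8/pi**2.
Hence a_1 = 2·(8/pi**2) = 16/pi**2.

16/pi**2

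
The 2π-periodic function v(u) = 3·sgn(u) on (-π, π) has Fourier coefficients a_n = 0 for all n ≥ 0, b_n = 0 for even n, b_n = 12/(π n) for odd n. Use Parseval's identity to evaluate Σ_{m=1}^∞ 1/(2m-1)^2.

Parseval: Σ b_n^2 = (1/π) ∫_{-π}^{π} v(u)^2 du = 18.
Only odd n contribute, with b_n^2 = 144/(π^2 n^2), so Σ_{m≥1} 1/(2m-1)^2 = π^2·(18)/144 = pi**2/8.

pi**2/8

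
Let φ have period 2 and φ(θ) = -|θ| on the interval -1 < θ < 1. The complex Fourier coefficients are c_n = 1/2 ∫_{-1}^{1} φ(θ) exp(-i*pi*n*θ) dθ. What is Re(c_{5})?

Since φ is real-valued, Re(c_{5}) = 1/2 ∫_{-1}^{1} φ(θ) cos(5*pi*θ) dθ = a_{5}/2.
φ is even and cos(5*pi*θ) is even, so the integrand is even: ∫_{-1}^{1} φ(θ) cos(5*pi*θ) dθ = 2∫_0^{1} φ(θ) cos(5*pi*θ) dθ.
Integrating by parts (boundary term plus one more integral), an antiderivative of (-θ) cos(5*pi*θ) is -θ*sin(5*pi*θ)/(5*pi) - cos(5*pi*θ)/(25*pi**2); evaluating from 0 to 1: ∫_{0}^{1} (-θ) cos(5*pi*θ) dθ = (1/(25*pi**2)) - (-1/(25*pi**2)) = 2/(25*pi**2).
So ∫_{-1}^{1} φ(θ) cos(5*pi*θ) dθ = 4/(25*pi**2).
Hence Re(c_{5}) = (1/2)·(4/(25*pi**2)) = 2/(25*pi**2).

2/(25*pi**2)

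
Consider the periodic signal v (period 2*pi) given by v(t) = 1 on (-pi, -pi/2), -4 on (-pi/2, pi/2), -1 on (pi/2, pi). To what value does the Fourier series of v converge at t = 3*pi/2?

t = 3*pi/2 differs from t = -pi/2 by 1 full period(s), and the series is 2*pi-periodic.
At t = -pi/2 the one-sided limits are v(-pi/2^-) = 1 and v(-pi/2^+) = -4.
By Dirichlet's theorem the series converges to their average, [(1) + (-4)]/2 = -3/2.

-3/2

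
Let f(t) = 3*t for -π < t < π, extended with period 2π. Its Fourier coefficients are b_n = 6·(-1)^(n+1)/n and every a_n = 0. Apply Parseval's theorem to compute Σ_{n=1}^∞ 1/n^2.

pi**2/6

Parseval: Σ b_n^2 = (1/π) ∫_{-π}^{π} f(t)^2 dt = 6*pi**2.
Σ b_n^2 = Σ 36/n^2, so Σ 1/n^2 = (6*pi**2)/36 = pi**2/6.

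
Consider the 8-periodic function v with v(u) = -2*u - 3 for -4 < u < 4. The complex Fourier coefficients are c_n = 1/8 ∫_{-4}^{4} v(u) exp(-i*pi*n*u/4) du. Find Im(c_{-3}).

-8/(3*pi)

Since v is real-valued, Im(c_{-3}) = -1/8 ∫_{-4}^{4} v(u) sin(-3*pi*u/4) du = b_{3}/2.
Integrating by parts (boundary term plus one more integral), an antiderivative of (-2*u - 3) sin(-3*pi*u/4) is -8*u*cos(3*pi*u/4)/(3*pi) + 32*sin(3*pi*u/4)/(9*pi**2) - 4*cos(3*pi*u/4)/pi; evaluating from -4 to 4: ∫_{-4}^{4} (-2*u - 3) sin(-3*pi*u/4) du = (44/(3*pi)) - (-20/(3*pi)) = 64/(3*pi).
Hence Im(c_{-3}) = (-1/8)·(64/(3*pi)) = -8/(3*pi).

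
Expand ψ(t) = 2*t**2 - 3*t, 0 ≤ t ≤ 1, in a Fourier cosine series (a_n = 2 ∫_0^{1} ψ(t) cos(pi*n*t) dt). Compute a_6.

2/(9*pi**2)

a_6 = 2 ∫_0^{1} (2*t**2 - 3*t) cos(6*pi*t) dt.
Integrating by parts twice (tabular method), an antiderivative of (2*t**2 - 3*t) cos(6*pi*t) is t**2*sin(6*pi*t)/(3*pi) - t*sin(6*pi*t)/(2*pi) + t*cos(6*pi*t)/(9*pi**2) - sin(6*pi*t)/(54*pi**3) - cos(6*pi*t)/(12*pi**2); evaluating from 0 to 1: ∫_{0}^{1} (2*t**2 - 3*t) cos(6*pi*t) dt = (1/(36*pi**2)) - (-1/(12*pi**2)) = 1/(9*pi**2).
Hence a_6 = 2·(1/(9*pi**2)) = 2/(9*pi**2).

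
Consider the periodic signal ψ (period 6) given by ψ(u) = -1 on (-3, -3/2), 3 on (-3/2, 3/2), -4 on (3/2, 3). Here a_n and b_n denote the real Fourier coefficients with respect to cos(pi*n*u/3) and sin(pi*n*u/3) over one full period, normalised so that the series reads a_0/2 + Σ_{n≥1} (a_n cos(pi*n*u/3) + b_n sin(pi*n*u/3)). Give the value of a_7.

-11/(7*pi)

a_7 = 1/3 ∫_{-3}^{3} ψ(u) cos(7*pi*u/3) du.
Split the integral at the breakpoints.
Directly, an antiderivative of (-1) cos(7*pi*u/3) is -3*sin(7*pi*u/3)/(7*pi); evaluating from -3 to -3/2: ∫_{-3}^{-3/2} (-1) cos(7*pi*u/3) du = (-3/(7*pi)) - (0) = -3/(7*pi).
Directly, an antiderivative of (3) cos(7*pi*u/3) is 9*sin(7*pi*u/3)/(7*pi); evaluating from -3/2 to 3/2: ∫_{-3/2}^{3/2} (3) cos(7*pi*u/3) du = (-9/(7*pi)) - (9/(7*pi)) = -18/(7*pi).
Directly, an antiderivative of (-4) cos(7*pi*u/3) is -12*sin(7*pi*u/3)/(7*pi); evaluating from 3/2 to 3: ∫_{3/2}^{3} (-4) cos(7*pi*u/3) du = (0) - (12/(7*pi)) = -12/(7*pi).
Summing the pieces and multiplying by (1/3) gives a_7 = -11/(7*pi).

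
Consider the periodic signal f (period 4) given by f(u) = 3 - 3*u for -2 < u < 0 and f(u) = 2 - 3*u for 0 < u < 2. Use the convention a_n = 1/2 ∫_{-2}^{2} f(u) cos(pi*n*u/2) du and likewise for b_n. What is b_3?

-14/(3*pi)

b_3 = 1/2 ∫_{-2}^{2} f(u) sin(3*pi*u/2) du.
Split the integral at the breakpoints.
Integrating by parts (boundary term plus one more integral), an antiderivative of (3 - 3*u) sin(3*pi*u/2) is 2*u*cos(3*pi*u/2)/pi - 4*sin(3*pi*u/2)/(3*pi**2) - 2*cos(3*pi*u/2)/pi; evaluating from -2 to 0: ∫_{-2}^{0} (3 - 3*u) sin(3*pi*u/2) du = (-2/pi) - (6/pi) = -8/pi.
Integrating by parts (boundary term plus one more integral), an antiderivative of (2 - 3*u) sin(3*pi*u/2) is 2*u*cos(3*pi*u/2)/pi - 4*sin(3*pi*u/2)/(3*pi**2) - 4*cos(3*pi*u/2)/(3*pi); evaluating from 0 to 2: ∫_{0}^{2} (2 - 3*u) sin(3*pi*u/2) du = (-8/(3*pi)) - (-4/(3*pi)) = -4/(3*pi).
Summing the pieces and multiplying by (1/2) gives b_3 = -14/(3*pi).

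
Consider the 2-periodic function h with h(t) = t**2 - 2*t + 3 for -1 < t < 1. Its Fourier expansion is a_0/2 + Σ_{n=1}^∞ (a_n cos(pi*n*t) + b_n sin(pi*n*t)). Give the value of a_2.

pi**(-2)

a_2 = ∫_{-1}^{1} h(t) cos(2*pi*t) dt.
Integrating by parts twice (tabular method), an antiderivative of (t**2 - 2*t + 3) cos(2*pi*t) is t**2*sin(2*pi*t)/(2*pi) - t*sin(2*pi*t)/pi + t*cos(2*pi*t)/(2*pi**2) - sin(2*pi*t)/(4*pi**3) + 3*sin(2*pi*t)/(2*pi) - cos(2*pi*t)/(2*pi**2); evaluating from -1 to 1: ∫_{-1}^{1} (t**2 - 2*t + 3) cos(2*pi*t) dt = (0) - (-1/pi**2) = pi**(-2).
Hence a_2 = pi**(-2).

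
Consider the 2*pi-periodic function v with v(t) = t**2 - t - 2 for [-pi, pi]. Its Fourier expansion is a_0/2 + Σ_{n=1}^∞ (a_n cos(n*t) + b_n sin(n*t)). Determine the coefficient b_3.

-2/3

b_3 = 1/pi ∫_{-pi}^{pi} v(t) sin(3*t) dt.
Integrating by parts twice (tabular method), an antiderivative of (t**2 - t - 2) sin(3*t) is -t**2*cos(3*t)/3 + 2*t*sin(3*t)/9 + t*cos(3*t)/3 - sin(3*t)/9 + 20*cos(3*t)/27; evaluating from -pi to pi: ∫_{-pi}^{pi} (t**2 - t - 2) sin(3*t) dt = (-pi/3 - 20/27 + pi**2/3) - (-20/27 + pi/3 + pi**2/3) = -2*pi/3.
Hence b_3 = (1/pi)·(-2*pi/3) = -2/3.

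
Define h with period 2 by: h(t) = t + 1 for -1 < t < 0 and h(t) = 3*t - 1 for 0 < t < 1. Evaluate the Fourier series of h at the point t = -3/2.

1/2

t = -3/2 differs from t = 1/2 by -1 full period(s), and the series is 2-periodic.
h is continuous at t = 1/2 with value 1/2, so the series converges to 1/2 there.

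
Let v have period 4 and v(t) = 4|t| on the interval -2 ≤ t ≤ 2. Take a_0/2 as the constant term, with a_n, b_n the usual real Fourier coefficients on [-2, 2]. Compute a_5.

a_5 = 1/2 ∫_{-2}^{2} v(t) cos(5*pi*t/2) dt.
v is even and cos(5*pi*t/2) is even, so the integrand is even and a_5 = ∫_0^{2} v(t) cos(5*pi*t/2) dt.
Integrating by parts (boundary term plus one more integral), an antiderivative of (4*t) cos(5*pi*t/2) is 8*t*sin(5*pi*t/2)/(5*pi) + 16*cos(5*pi*t/2)/(25*pi**2); evaluating from 0 to 2: ∫_{0}^{2} (4*t) cos(5*pi*t/2) dt = (-16/(25*pi**2)) - (16/(25*pi**2)) = -32/(25*pi**2).
Hence a_5 = -32/(25*pi**2).

-32/(25*pi**2)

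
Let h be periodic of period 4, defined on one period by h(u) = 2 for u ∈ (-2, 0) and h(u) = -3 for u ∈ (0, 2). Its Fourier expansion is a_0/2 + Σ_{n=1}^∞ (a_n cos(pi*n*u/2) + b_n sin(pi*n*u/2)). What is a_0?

a_0 = 1/2 ∫_{-2}^{2} h(u) du = 1/2 · (-2) = -1.

-1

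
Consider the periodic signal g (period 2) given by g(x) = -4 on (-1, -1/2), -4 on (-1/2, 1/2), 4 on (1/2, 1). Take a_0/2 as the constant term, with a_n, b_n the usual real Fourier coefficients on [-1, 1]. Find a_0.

a_0 = ∫_{-1}^{1} g(x) dx = -4.

-4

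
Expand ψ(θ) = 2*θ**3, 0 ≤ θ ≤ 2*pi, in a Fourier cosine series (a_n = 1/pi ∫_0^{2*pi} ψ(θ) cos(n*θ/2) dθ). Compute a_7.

96*(4 - 49*pi**2)/(2401*pi)

a_7 = 1/pi ∫_0^{2*pi} (2*θ**3) cos(7*θ/2) dθ.
Integrating by parts three times (tabular method), an antiderivative of (2*θ**3) cos(7*θ/2) is 4*θ**3*sin(7*θ/2)/7 + 24*θ**2*cos(7*θ/2)/49 - 96*θ*sin(7*θ/2)/343 - 192*cos(7*θ/2)/2401; evaluating from 0 to 2*pi: ∫_{0}^{2*pi} (2*θ**3) cos(7*θ/2) dθ = (192/2401 - 96*pi**2/49) - (-192/2401) = 384/2401 - 96*pi**2/49.
Hence a_7 = (1/pi)·(384/2401 - 96*pi**2/49) = 96*(4 - 49*pi**2)/(2401*pi).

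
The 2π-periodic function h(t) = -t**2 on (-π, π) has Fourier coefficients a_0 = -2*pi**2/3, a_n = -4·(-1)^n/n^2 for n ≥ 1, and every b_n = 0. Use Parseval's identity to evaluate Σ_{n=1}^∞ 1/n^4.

pi**4/90

Parseval: a_0^2/2 + Σ a_n^2 = (1/π) ∫_{-π}^{π} h(t)^2 dt = 2*pi**4/5.
Subtract a_0^2/2 = 2*pi**4/9: Σ a_n^2 = 8*pi**4/45.
Since a_n^2 = 16/n^4, Σ 1/n^4 = pi**4/90.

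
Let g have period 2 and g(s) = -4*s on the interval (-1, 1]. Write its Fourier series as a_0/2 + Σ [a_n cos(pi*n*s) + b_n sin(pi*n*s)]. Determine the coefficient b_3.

-8/(3*pi)

b_3 = ∫_{-1}^{1} g(s) sin(3*pi*s) ds.
g is odd and sin(3*pi*s) is odd, so the integrand is even and b_3 = 2 ∫_0^{1} g(s) sin(3*pi*s) ds.
Integrating by parts (boundary term plus one more integral), an antiderivative of (-4*s) sin(3*pi*s) is 4*s*cos(3*pi*s)/(3*pi) - 4*sin(3*pi*s)/(9*pi**2); evaluating from 0 to 1: ∫_{0}^{1} (-4*s) sin(3*pi*s) ds = (-4/(3*pi)) - (0) = -4/(3*pi).
Hence b_3 = 2·(-4/(3*pi)) = -8/(3*pi).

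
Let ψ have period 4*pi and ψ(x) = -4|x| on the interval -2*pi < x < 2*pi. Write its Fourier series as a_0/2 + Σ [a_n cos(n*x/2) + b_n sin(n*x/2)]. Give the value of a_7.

32/(49*pi)

a_7 = (1/(2*pi)) ∫_{-2*pi}^{2*pi} ψ(x) cos(7*x/2) dx.
ψ is even and cos(7*x/2) is even, so the integrand is even and a_7 = 1/pi ∫_0^{2*pi} ψ(x) cos(7*x/2) dx.
Integrating by parts (boundary term plus one more integral), an antiderivative of (-4*x) cos(7*x/2) is -8*x*sin(7*x/2)/7 - 16*cos(7*x/2)/49; evaluating from 0 to 2*pi: ∫_{0}^{2*pi} (-4*x) cos(7*x/2) dx = (16/49) - (-16/49) = 32/49.
Hence a_7 = (1/pi)·(32/49) = 32/(49*pi).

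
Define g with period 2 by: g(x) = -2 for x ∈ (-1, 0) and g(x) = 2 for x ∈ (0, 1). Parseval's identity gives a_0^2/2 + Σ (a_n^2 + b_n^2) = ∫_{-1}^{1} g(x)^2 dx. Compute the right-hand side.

∫_{-1}^{1} g(x)^2 dx = 8.

8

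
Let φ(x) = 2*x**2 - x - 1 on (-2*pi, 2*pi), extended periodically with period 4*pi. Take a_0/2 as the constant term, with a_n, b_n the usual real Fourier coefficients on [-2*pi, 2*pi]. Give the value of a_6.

8/9

a_6 = (1/(2*pi)) ∫_{-2*pi}^{2*pi} φ(x) cos(3*x) dx.
Integrating by parts twice (tabular method), an antiderivative of (2*x**2 - x - 1) cos(3*x) is 2*x**2*sin(3*x)/3 - x*sin(3*x)/3 + 4*x*cos(3*x)/9 - 13*sin(3*x)/27 - cos(3*x)/9; evaluating from -2*pi to 2*pi: ∫_{-2*pi}^{2*pi} (2*x**2 - x - 1) cos(3*x) dx = (-1/9 + 8*pi/9) - (-8*pi/9 - 1/9) = 16*pi/9.
Hence a_6 = (1/(2*pi))·(16*pi/9) = 8/9.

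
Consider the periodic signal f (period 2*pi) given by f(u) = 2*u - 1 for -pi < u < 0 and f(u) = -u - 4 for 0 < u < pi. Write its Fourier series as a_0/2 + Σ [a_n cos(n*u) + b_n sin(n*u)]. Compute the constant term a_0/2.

-5/2 - 3*pi/4

a_0 = 1/pi ∫_{-pi}^{pi} f(u) du = 1/pi · (-pi*(3*pi + 10)/2) = -5 - 3*pi/2.
So the constant term a_0/2 = -5/2 - 3*pi/4.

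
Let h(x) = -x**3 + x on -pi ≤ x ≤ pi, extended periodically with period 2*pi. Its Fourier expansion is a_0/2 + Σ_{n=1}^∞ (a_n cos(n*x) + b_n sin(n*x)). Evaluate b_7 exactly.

b_7 = 1/pi ∫_{-pi}^{pi} h(x) sin(7*x) dx.
h is odd and sin(7*x) is odd, so the integrand is even and b_7 = 2/pi ∫_0^{pi} h(x) sin(7*x) dx.
Integrating by parts three times (tabular method), an antiderivative of (-x**3 + x) sin(7*x) is x**3*cos(7*x)/7 - 3*x**2*sin(7*x)/49 - 55*x*cos(7*x)/343 + 55*sin(7*x)/2401; evaluating from 0 to pi: ∫_{0}^{pi} (-x**3 + x) sin(7*x) dx = (pi*(55 - 49*pi**2)/343) - (0) = pi*(55 - 49*pi**2)/343.
Hence b_7 = (2/pi)·(pi*(55 - 49*pi**2)/343) = 110/343 - 2*pi**2/7.

110/343 - 2*pi**2/7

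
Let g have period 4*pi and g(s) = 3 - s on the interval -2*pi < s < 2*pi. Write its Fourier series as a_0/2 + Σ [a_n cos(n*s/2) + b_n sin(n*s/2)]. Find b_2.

2

b_2 = (1/(2*pi)) ∫_{-2*pi}^{2*pi} g(s) sin(s) ds.
Integrating by parts (boundary term plus one more integral), an antiderivative of (3 - s) sin(s) is s*cos(s) - sin(s) - 3*cos(s); evaluating from -2*pi to 2*pi: ∫_{-2*pi}^{2*pi} (3 - s) sin(s) ds = (-3 + 2*pi) - (-2*pi - 3) = 4*pi.
Hence b_2 = (1/(2*pi))·(4*pi) = 2.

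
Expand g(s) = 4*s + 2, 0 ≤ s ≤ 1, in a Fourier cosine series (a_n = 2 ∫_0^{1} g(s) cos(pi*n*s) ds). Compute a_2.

a_2 = 2 ∫_0^{1} (4*s + 2) cos(2*pi*s) ds.
Integrating by parts (boundary term plus one more integral), an antiderivative of (4*s + 2) cos(2*pi*s) is 2*s*sin(2*pi*s)/pi + sin(2*pi*s)/pi + cos(2*pi*s)/pi**2; evaluating from 0 to 1: ∫_{0}^{1} (4*s + 2) cos(2*pi*s) ds = (pi**(-2)) - (pi**(-2)) = 0.
Hence a_2 = 2·(0) = 0.

0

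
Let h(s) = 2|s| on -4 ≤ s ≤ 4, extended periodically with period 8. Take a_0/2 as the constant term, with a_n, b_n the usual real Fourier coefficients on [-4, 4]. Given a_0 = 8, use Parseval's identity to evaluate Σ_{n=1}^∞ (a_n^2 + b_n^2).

Parseval: a_0^2/2 + Σ_{n≥1} (a_n^2+b_n^2) = 1/4 ∫_{-4}^{4} h(s)^2 ds = 128/3.
Subtract a_0^2/2 = 32: Σ (a_n^2+b_n^2) = 32/3.

32/3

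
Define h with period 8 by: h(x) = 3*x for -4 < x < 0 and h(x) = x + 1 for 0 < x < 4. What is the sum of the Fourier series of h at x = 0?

At x = 0 the one-sided limits are h(0^-) = 0 and h(0^+) = 1.
By Dirichlet's theorem the series converges to their average, [(0) + (1)]/2 = 1/2.

1/2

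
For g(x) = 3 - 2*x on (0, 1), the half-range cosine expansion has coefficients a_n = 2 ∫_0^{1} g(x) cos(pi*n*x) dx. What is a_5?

a_5 = 2 ∫_0^{1} (3 - 2*x) cos(5*pi*x) dx.
Integrating by parts (boundary term plus one more integral), an antiderivative of (3 - 2*x) cos(5*pi*x) is -2*x*sin(5*pi*x)/(5*pi) + 3*sin(5*pi*x)/(5*pi) - 2*cos(5*pi*x)/(25*pi**2); evaluating from 0 to 1: ∫_{0}^{1} (3 - 2*x) cos(5*pi*x) dx = (2/(25*pi**2)) - (-2/(25*pi**2)) = 4/(25*pi**2).
Hence a_5 = 2·(4/(25*pi**2)) = 8/(25*pi**2).

8/(25*pi**2)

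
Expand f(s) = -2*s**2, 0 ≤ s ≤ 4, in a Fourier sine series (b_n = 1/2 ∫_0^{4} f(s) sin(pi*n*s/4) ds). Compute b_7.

64*(4 - 49*pi**2)/(343*pi**3)

b_7 = 1/2 ∫_0^{4} (-2*s**2) sin(7*pi*s/4) ds.
Integrating by parts twice (tabular method), an antiderivative of (-2*s**2) sin(7*pi*s/4) is 8*s**2*cos(7*pi*s/4)/(7*pi) - 64*s*sin(7*pi*s/4)/(49*pi**2) - 256*cos(7*pi*s/4)/(343*pi**3); evaluating from 0 to 4: ∫_{0}^{4} (-2*s**2) sin(7*pi*s/4) ds = (128*(2 - 49*pi**2)/(343*pi**3)) - (-256/(343*pi**3)) = 128*(4 - 49*pi**2)/(343*pi**3).
Hence b_7 = (1/2)·(128*(4 - 49*pi**2)/(343*pi**3)) = 64*(4 - 49*pi**2)/(343*pi**3).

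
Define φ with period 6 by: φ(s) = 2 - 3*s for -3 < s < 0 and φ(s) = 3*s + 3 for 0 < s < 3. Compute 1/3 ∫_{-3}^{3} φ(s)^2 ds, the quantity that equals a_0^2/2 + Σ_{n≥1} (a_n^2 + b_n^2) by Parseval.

1/3 ∫_{-3}^{3} φ(s)^2 ds = 1/3 · (336) = 112.

112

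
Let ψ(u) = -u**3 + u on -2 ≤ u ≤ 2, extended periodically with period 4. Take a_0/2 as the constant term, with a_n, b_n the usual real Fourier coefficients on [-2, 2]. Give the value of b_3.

b_3 = 1/2 ∫_{-2}^{2} ψ(u) sin(3*pi*u/2) du.
ψ is odd and sin(3*pi*u/2) is odd, so the integrand is even and b_3 = ∫_0^{2} ψ(u) sin(3*pi*u/2) du.
Integrating by parts three times (tabular method), an antiderivative of (-u**3 + u) sin(3*pi*u/2) is 2*u**3*cos(3*pi*u/2)/(3*pi) - 4*u**2*sin(3*pi*u/2)/(3*pi**2) - 2*u*cos(3*pi*u/2)/(3*pi) - 16*u*cos(3*pi*u/2)/(9*pi**3) + 32*sin(3*pi*u/2)/(27*pi**4) + 4*sin(3*pi*u/2)/(9*pi**2); evaluating from 0 to 2: ∫_{0}^{2} (-u**3 + u) sin(3*pi*u/2) du = (-4/pi + 32/(9*pi**3)) - (0) = -4/pi + 32/(9*pi**3).
Hence b_3 = -4/pi + 32/(9*pi**3).

-4/pi + 32/(9*pi**3)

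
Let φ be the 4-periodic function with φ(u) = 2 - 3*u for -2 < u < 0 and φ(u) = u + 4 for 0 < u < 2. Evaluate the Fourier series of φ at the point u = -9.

u = -9 differs from u = -1 by -2 full period(s), and the series is 4-periodic.
φ is continuous at u = -1 with value 5, so the series converges to 5 there.

5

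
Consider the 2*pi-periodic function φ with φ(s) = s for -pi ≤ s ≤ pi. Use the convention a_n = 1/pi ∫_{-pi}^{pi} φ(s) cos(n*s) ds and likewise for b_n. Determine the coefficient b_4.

-1/2

b_4 = 1/pi ∫_{-pi}^{pi} φ(s) sin(4*s) ds.
φ is odd and sin(4*s) is odd, so the integrand is even and b_4 = 2/pi ∫_0^{pi} φ(s) sin(4*s) ds.
Integrating by parts (boundary term plus one more integral), an antiderivative of (s) sin(4*s) is -s*cos(4*s)/4 + sin(4*s)/16; evaluating from 0 to pi: ∫_{0}^{pi} (s) sin(4*s) ds = (-pi/4) - (0) = -pi/4.
Hence b_4 = (2/pi)·(-pi/4) = -1/2.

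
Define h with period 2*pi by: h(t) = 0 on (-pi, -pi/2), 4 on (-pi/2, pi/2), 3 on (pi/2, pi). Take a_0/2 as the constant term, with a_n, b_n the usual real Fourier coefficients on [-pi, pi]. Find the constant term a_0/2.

11/4

a_0 = 1/pi ∫_{-pi}^{pi} h(t) dt = 1/pi · (11*pi/2) = 11/2.
So the constant term a_0/2 = 11/4.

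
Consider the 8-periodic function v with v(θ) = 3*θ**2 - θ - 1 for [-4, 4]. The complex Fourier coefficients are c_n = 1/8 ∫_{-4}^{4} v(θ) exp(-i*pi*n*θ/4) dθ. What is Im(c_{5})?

Since v is real-valued, Im(c_{5}) = -1/8 ∫_{-4}^{4} v(θ) sin(5*pi*θ/4) dθ = -b_{5}/2.
Integrating by parts twice (tabular method), an antiderivative of (3*θ**2 - θ - 1) sin(5*pi*θ/4) is -12*θ**2*cos(5*pi*θ/4)/(5*pi) + 96*θ*sin(5*pi*θ/4)/(25*pi**2) + 4*θ*cos(5*pi*θ/4)/(5*pi) - 16*sin(5*pi*θ/4)/(25*pi**2) + 384*cos(5*pi*θ/4)/(125*pi**3) + 4*cos(5*pi*θ/4)/(5*pi); evaluating from -4 to 4: ∫_{-4}^{4} (3*θ**2 - θ - 1) sin(5*pi*θ/4) dθ = (4*(-96 + 1075*pi**2)/(125*pi**3)) - (12*(-32 + 425*pi**2)/(125*pi**3)) = -32/(5*pi).
Hence Im(c_{5}) = (-1/8)·(-32/(5*pi)) = 4/(5*pi).

4/(5*pi)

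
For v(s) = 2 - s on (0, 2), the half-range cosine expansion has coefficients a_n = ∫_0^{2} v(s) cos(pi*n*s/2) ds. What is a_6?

a_6 = ∫_0^{2} (2 - s) cos(3*pi*s) ds.
Integrating by parts (boundary term plus one more integral), an antiderivative of (2 - s) cos(3*pi*s) is -s*sin(3*pi*s)/(3*pi) + 2*sin(3*pi*s)/(3*pi) - cos(3*pi*s)/(9*pi**2); evaluating from 0 to 2: ∫_{0}^{2} (2 - s) cos(3*pi*s) ds = (-1/(9*pi**2)) - (-1/(9*pi**2)) = 0.
Hence a_6 = 0.

0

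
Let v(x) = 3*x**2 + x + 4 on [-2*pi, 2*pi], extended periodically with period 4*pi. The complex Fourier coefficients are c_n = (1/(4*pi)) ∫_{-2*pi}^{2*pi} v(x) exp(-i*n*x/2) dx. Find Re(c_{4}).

3/2

Since v is real-valued, Re(c_{4}) = (1/(4*pi)) ∫_{-2*pi}^{2*pi} v(x) cos(2*x) dx = a_{4}/2.
Integrating by parts twice (tabular method), an antiderivative of (3*x**2 + x + 4) cos(2*x) is 3*x**2*sin(2*x)/2 + x*sin(2*x)/2 + 3*x*cos(2*x)/2 + 5*sin(2*x)/4 + cos(2*x)/4; evaluating from -2*pi to 2*pi: ∫_{-2*pi}^{2*pi} (3*x**2 + x + 4) cos(2*x) dx = (1/4 + 3*pi) - (1/4 - 3*pi) = 6*pi.
Hence Re(c_{4}) = (1/(4*pi))·(6*pi) = 3/2.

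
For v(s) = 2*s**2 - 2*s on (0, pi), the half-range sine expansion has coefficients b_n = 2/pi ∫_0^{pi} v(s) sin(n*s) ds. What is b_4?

b_4 = 2/pi ∫_0^{pi} (2*s**2 - 2*s) sin(4*s) ds.
Integrating by parts twice (tabular method), an antiderivative of (2*s**2 - 2*s) sin(4*s) is -s**2*cos(4*s)/2 + s*sin(4*s)/4 + s*cos(4*s)/2 - sin(4*s)/8 + cos(4*s)/16; evaluating from 0 to pi: ∫_{0}^{pi} (2*s**2 - 2*s) sin(4*s) ds = (-pi**2/2 + 1/16 + pi/2) - (1/16) = pi*(1 - pi)/2.
Hence b_4 = (2/pi)·(pi*(1 - pi)/2) = 1 - pi.

1 - pi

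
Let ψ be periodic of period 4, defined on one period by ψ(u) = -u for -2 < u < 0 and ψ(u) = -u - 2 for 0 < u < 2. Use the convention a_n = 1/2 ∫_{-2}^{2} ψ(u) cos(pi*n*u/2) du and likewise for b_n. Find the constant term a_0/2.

a_0 = 1/2 ∫_{-2}^{2} ψ(u) du = 1/2 · (-4) = -2.
So the constant term a_0/2 = -1.

-1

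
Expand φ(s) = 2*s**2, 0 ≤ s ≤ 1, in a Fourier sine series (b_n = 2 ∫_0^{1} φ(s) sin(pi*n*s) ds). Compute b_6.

-2/(3*pi)

b_6 = 2 ∫_0^{1} (2*s**2) sin(6*pi*s) ds.
Integrating by parts twice (tabular method), an antiderivative of (2*s**2) sin(6*pi*s) is -s**2*cos(6*pi*s)/(3*pi) + s*sin(6*pi*s)/(9*pi**2) + cos(6*pi*s)/(54*pi**3); evaluating from 0 to 1: ∫_{0}^{1} (2*s**2) sin(6*pi*s) ds = ((1 - 18*pi**2)/(54*pi**3)) - (1/(54*pi**3)) = -1/(3*pi).
Hence b_6 = 2·(-1/(3*pi)) = -2/(3*pi).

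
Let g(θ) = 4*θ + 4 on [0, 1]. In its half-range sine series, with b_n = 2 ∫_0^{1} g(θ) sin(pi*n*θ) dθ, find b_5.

24/(5*pi)

b_5 = 2 ∫_0^{1} (4*θ + 4) sin(5*pi*θ) dθ.
Integrating by parts (boundary term plus one more integral), an antiderivative of (4*θ + 4) sin(5*pi*θ) is -4*θ*cos(5*pi*θ)/(5*pi) + 4*sin(5*pi*θ)/(25*pi**2) - 4*cos(5*pi*θ)/(5*pi); evaluating from 0 to 1: ∫_{0}^{1} (4*θ + 4) sin(5*pi*θ) dθ = (8/(5*pi)) - (-4/(5*pi)) = 12/(5*pi).
Hence b_5 = 2·(12/(5*pi)) = 24/(5*pi).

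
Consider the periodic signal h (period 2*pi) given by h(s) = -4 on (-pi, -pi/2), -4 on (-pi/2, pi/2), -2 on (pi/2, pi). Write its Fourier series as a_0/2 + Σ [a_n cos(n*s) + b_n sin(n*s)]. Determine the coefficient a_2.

0

a_2 = 1/pi ∫_{-pi}^{pi} h(s) cos(2*s) ds.
Split the integral at the breakpoints.
Directly, an antiderivative of (-4) cos(2*s) is -2*sin(2*s); evaluating from -pi to -pi/2: ∫_{-pi}^{-pi/2} (-4) cos(2*s) ds = (0) - (0) = 0.
Directly, an antiderivative of (-4) cos(2*s) is -2*sin(2*s); evaluating from -pi/2 to pi/2: ∫_{-pi/2}^{pi/2} (-4) cos(2*s) ds = (0) - (0) = 0.
Directly, an antiderivative of (-2) cos(2*s) is -sin(2*s); evaluating from pi/2 to pi: ∫_{pi/2}^{pi} (-2) cos(2*s) ds = (0) - (0) = 0.
Summing the pieces and multiplying by (1/pi) gives a_2 = 0.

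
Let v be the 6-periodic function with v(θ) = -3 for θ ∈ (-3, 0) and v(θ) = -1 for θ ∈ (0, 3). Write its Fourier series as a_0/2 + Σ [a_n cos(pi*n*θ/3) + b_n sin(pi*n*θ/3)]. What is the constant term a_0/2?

a_0 = 1/3 ∫_{-3}^{3} v(θ) dθ = 1/3 · (-12) = -4.
So the constant term a_0/2 = -2.

-2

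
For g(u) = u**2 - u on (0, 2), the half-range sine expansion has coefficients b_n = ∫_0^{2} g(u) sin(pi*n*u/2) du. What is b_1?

-32/pi**3 + 4/pi

b_1 = ∫_0^{2} (u**2 - u) sin(pi*u/2) du.
Integrating by parts twice (tabular method), an antiderivative of (u**2 - u) sin(pi*u/2) is -2*u**2*cos(pi*u/2)/pi + 8*u*sin(pi*u/2)/pi**2 + 2*u*cos(pi*u/2)/pi - 4*sin(pi*u/2)/pi**2 + 16*cos(pi*u/2)/pi**3; evaluating from 0 to 2: ∫_{0}^{2} (u**2 - u) sin(pi*u/2) du = (-16/pi**3 + 4/pi) - (16/pi**3) = -32/pi**3 + 4/pi.
Hence b_1 = -32/pi**3 + 4/pi.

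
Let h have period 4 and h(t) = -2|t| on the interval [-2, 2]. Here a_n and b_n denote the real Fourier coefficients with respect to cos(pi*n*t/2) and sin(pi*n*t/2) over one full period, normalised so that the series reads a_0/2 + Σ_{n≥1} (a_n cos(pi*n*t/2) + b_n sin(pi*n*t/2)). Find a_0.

a_0 = 1/2 ∫_{-2}^{2} h(t) dt = 1/2 · (-8) = -4.

-4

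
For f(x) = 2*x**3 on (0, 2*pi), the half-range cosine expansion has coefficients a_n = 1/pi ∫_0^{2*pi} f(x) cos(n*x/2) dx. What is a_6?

8*pi/3

a_6 = 1/pi ∫_0^{2*pi} (2*x**3) cos(3*x) dx.
Integrating by parts three times (tabular method), an antiderivative of (2*x**3) cos(3*x) is 2*x**3*sin(3*x)/3 + 2*x**2*cos(3*x)/3 - 4*x*sin(3*x)/9 - 4*cos(3*x)/27; evaluating from 0 to 2*pi: ∫_{0}^{2*pi} (2*x**3) cos(3*x) dx = (-4/27 + 8*pi**2/3) - (-4/27) = 8*pi**2/3.
Hence a_6 = (1/pi)·(8*pi**2/3) = 8*pi/3.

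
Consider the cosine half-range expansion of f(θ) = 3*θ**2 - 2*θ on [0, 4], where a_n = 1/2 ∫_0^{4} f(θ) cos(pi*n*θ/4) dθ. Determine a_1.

a_1 = 1/2 ∫_0^{4} (3*θ**2 - 2*θ) cos(pi*θ/4) dθ.
Integrating by parts twice (tabular method), an antiderivative of (3*θ**2 - 2*θ) cos(pi*θ/4) is 12*θ**2*sin(pi*θ/4)/pi - 8*θ*sin(pi*θ/4)/pi + 96*θ*cos(pi*θ/4)/pi**2 - 384*sin(pi*θ/4)/pi**3 - 32*cos(pi*θ/4)/pi**2; evaluating from 0 to 4: ∫_{0}^{4} (3*θ**2 - 2*θ) cos(pi*θ/4) dθ = (-352/pi**2) - (-32/pi**2) = -320/pi**2.
Hence a_1 = (1/2)·(-320/pi**2) = -160/pi**2.

-160/pi**2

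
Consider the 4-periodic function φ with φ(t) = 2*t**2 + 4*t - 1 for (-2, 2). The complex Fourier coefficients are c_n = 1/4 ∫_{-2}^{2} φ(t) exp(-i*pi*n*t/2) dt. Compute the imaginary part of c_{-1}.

8/pi

Since φ is real-valued, Im(c_{-1}) = -1/4 ∫_{-2}^{2} φ(t) sin(-pi*t/2) dt = b_{1}/2.
Integrating by parts twice (tabular method), an antiderivative of (2*t**2 + 4*t - 1) sin(-pi*t/2) is 4*t**2*cos(pi*t/2)/pi - 16*t*sin(pi*t/2)/pi**2 + 8*t*cos(pi*t/2)/pi - 16*sin(pi*t/2)/pi**2 - 32*cos(pi*t/2)/pi**3 - 2*cos(pi*t/2)/pi; evaluating from -2 to 2: ∫_{-2}^{2} (2*t**2 + 4*t - 1) sin(-pi*t/2) dt = (-30/pi + 32/pi**3) - (2/pi + 32/pi**3) = -32/pi.
Hence Im(c_{-1}) = (-1/4)·(-32/pi) = 8/pi.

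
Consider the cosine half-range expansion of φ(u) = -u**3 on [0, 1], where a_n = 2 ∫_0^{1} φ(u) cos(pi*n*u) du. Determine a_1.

a_1 = 2 ∫_0^{1} (-u**3) cos(pi*u) du.
Integrating by parts three times (tabular method), an antiderivative of (-u**3) cos(pi*u) is -u**3*sin(pi*u)/pi - 3*u**2*cos(pi*u)/pi**2 + 6*u*sin(pi*u)/pi**3 + 6*cos(pi*u)/pi**4; evaluating from 0 to 1: ∫_{0}^{1} (-u**3) cos(pi*u) du = (3*(-2 + pi**2)/pi**4) - (6/pi**4) = 3*(-4 + pi**2)/pi**4.
Hence a_1 = 2·(3*(-4 + pi**2)/pi**4) = 6*(-4 + pi**2)/pi**4.

6*(-4 + pi**2)/pi**4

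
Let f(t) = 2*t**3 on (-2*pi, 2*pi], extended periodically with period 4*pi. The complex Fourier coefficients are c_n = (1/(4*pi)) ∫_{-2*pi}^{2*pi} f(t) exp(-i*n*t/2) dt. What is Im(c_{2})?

-12 + 8*pi**2

Since f is real-valued, Im(c_{2}) = -(1/(4*pi)) ∫_{-2*pi}^{2*pi} f(t) sin(t) dt = -b_{2}/2.
f is odd and sin(t) is odd, so the integrand is even: ∫_{-2*pi}^{2*pi} f(t) sin(t) dt = 2∫_0^{2*pi} f(t) sin(t) dt.
Integrating by parts three times (tabular method), an antiderivative of (2*t**3) sin(t) is -2*t**3*cos(t) + 6*t**2*sin(t) + 12*t*cos(t) - 12*sin(t); evaluating from 0 to 2*pi: ∫_{0}^{2*pi} (2*t**3) sin(t) dt = (-16*pi**3 + 24*pi) - (0) = -16*pi**3 + 24*pi.
So ∫_{-2*pi}^{2*pi} f(t) sin(t) dt = -32*pi**3 + 48*pi.
Hence Im(c_{2}) = (-1/(4*pi))·(-32*pi**3 + 48*pi) = -12 + 8*pi**2.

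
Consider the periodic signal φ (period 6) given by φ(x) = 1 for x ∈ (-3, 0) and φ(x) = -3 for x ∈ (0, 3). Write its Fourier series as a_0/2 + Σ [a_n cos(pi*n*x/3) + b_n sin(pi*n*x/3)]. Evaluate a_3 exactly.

a_3 = 1/3 ∫_{-3}^{3} φ(x) cos(pi*x) dx.
Split the integral at the breakpoints.
Directly, an antiderivative of (1) cos(pi*x) is sin(pi*x)/pi; evaluating from -3 to 0: ∫_{-3}^{0} (1) cos(pi*x) dx = (0) - (0) = 0.
Directly, an antiderivative of (-3) cos(pi*x) is -3*sin(pi*x)/pi; evaluating from 0 to 3: ∫_{0}^{3} (-3) cos(pi*x) dx = (0) - (0) = 0.
Summing the pieces and multiplying by (1/3) gives a_3 = 0.

0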